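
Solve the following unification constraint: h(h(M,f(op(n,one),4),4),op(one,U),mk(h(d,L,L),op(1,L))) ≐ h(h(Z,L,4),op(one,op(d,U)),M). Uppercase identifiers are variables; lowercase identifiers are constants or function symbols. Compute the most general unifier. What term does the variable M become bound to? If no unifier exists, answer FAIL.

Decompose h/3: h(M,f(op(n,one),4),4) ≐ h(Z,L,4),  op(one,U) ≐ op(one,op(d,U)),  mk(h(d,L,L),op(1,L)) ≐ M.
Decompose h/3: M ≐ Z,  f(op(n,one),4) ≐ L,  4 ≐ 4.
Bind M := Z; substituting into the one remaining equation that mentions M gives: mk(h(d,L,L),op(1,L)) ≐ Z.
Bind L := f(op(n,one),4); substituting into the one remaining equation that mentions L gives: mk(h(d,f(op(n,one),4),f(op(n,one),4)),op(1,f(op(n,one),4))) ≐ Z.
Delete trivial equation 4 ≐ 4.
Decompose op/2: one ≐ one,  U ≐ op(d,U).
Delete trivial equation one ≐ one.
Occurs check fails: U occurs in op(d,U); the equation U ≐ op(d,U) has no finite solution.

FAIL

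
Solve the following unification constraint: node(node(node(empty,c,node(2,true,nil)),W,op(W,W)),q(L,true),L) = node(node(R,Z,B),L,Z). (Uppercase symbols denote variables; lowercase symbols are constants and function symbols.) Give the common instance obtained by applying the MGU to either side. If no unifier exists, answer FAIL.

FAIL

Decompose node/3: node(node(empty,c,node(2,true,nil)),W,op(W,W)) = node(R,Z,B),  q(L,true) = L,  L = Z.
Decompose node/3: node(empty,c,node(2,true,nil)) = R,  W = Z,  op(W,W) = B.
Bind R := node(empty,c,node(2,true,nil)); no other remaining equation mentions R.
Bind W := Z; substituting into the one remaining equation that mentions W gives: op(Z,Z) = B.
Bind B := op(Z,Z); no other remaining equation mentions B.
Occurs check fails: L occurs in q(L,true); the equation L = q(L,true) has no finite solution.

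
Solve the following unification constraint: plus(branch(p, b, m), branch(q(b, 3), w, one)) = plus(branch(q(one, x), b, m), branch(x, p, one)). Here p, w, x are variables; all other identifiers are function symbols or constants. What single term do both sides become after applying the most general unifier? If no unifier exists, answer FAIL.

plus(branch(q(one, q(b, 3)), b, m), branch(q(b, 3), q(one, q(b, 3)), one))

Decompose plus/2: branch(p, b, m) = branch(q(one, x), b, m),  branch(q(b, 3), w, one) = branch(x, p, one).
Decompose branch/3: p = q(one, x),  b = b,  m = m.
Bind p := q(one, x); substituting into the one remaining equation that mentions p gives: branch(q(b, 3), w, one) = branch(x, q(one, x), one).
Delete trivial equation b = b.
Delete trivial equation m = m.
Decompose branch/3: q(b, 3) = x,  w = q(one, x),  one = one.
Bind x := q(b, 3); substituting into the one remaining equation that mentions x gives: w = q(one, q(b, 3)). Substituting into the earlier binding gives p := q(one, q(b, 3)).
Bind w := q(one, q(b, 3)); no other remaining equation mentions w.
Delete trivial equation one = one.
Applying the MGU to either side gives plus(branch(q(one, q(b, 3)), b, m), branch(q(b, 3), q(one, q(b, 3)), one)).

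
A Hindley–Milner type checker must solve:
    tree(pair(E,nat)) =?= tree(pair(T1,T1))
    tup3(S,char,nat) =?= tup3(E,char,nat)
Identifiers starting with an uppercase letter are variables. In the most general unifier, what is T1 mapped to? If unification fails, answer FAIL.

nat

Decompose tree/1: pair(E,nat) =?= pair(T1,T1).
Decompose pair/2: E =?= T1,  nat =?= T1.
Bind E := T1; substituting into the one remaining equation that mentions E gives: tup3(S,char,nat) =?= tup3(T1,char,nat).
Bind T1 := nat; substituting into the remaining equation gives: tup3(S,char,nat) =?= tup3(nat,char,nat). Substituting into the earlier binding gives E := nat.
Decompose tup3/3: S =?= nat,  char =?= char,  nat =?= nat.
Bind S := nat; no other remaining equation mentions S.
Delete trivial equation char =?= char.
Delete trivial equation nat =?= nat.
MGU = { E ↦ nat, T1 ↦ nat, S ↦ nat }, so T1 ↦ nat.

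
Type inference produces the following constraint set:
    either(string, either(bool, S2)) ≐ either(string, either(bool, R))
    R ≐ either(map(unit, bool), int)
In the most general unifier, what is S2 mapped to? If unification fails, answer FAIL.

either(map(unit, bool), int)

Decompose either/2: string ≐ string,  either(bool, S2) ≐ either(bool, R).
Delete trivial equation string ≐ string.
Decompose either/2: bool ≐ bool,  S2 ≐ R.
Delete trivial equation bool ≐ bool.
Bind S2 := R; no other remaining equation mentions S2.
Bind R := either(map(unit, bool), int). Substituting into the earlier binding gives S2 := either(map(unit, bool), int).
MGU = { S2 ↦ either(map(unit, bool), int), R ↦ either(map(unit, bool), int) }, so S2 ↦ either(map(unit, bool), int).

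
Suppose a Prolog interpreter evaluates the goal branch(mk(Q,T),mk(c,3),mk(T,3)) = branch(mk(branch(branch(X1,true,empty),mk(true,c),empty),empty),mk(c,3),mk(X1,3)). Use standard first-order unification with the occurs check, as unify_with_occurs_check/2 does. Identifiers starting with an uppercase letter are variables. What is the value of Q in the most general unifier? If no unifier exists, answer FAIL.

branch(branch(empty,true,empty),mk(true,c),empty)

Decompose branch/3: mk(Q,T) = mk(branch(branch(X1,true,empty),mk(true,c),empty),empty),  mk(c,3) = mk(c,3),  mk(T,3) = mk(X1,3).
Decompose mk/2: Q = branch(branch(X1,true,empty),mk(true,c),empty),  T = empty.
Bind Q := branch(branch(X1,true,empty),mk(true,c),empty); no other remaining equation mentions Q.
Bind T := empty; substituting into the one remaining equation that mentions T gives: mk(empty,3) = mk(X1,3).
Delete trivial equation mk(c,3) = mk(c,3).
Decompose mk/2: empty = X1,  3 = 3.
Bind X1 := empty; no other remaining equation mentions X1. Substituting into the earlier binding gives Q := branch(branch(empty,true,empty),mk(true,c),empty).
Delete trivial equation 3 = 3.
MGU = { Q ↦ branch(branch(empty,true,empty),mk(true,c),empty), T ↦ empty, X1 ↦ empty }, so Q ↦ branch(branch(empty,true,empty),mk(true,c),empty).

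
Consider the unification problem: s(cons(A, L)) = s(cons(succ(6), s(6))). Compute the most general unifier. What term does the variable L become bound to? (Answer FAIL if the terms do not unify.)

s(6)

Decompose s/1: cons(A, L) = cons(succ(6), s(6)).
Decompose cons/2: A = succ(6),  L = s(6).
Bind A := succ(6); no other remaining equation mentions A.
Bind L := s(6).
MGU = { A -> succ(6), L -> s(6) }, so L -> s(6).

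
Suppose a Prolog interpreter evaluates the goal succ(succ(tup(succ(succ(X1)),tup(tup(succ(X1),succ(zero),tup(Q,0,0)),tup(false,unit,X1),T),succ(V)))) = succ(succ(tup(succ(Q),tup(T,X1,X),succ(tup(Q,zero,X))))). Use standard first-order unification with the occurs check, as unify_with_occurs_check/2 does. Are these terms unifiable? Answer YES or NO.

Decompose succ/1: succ(tup(succ(succ(X1)),tup(tup(succ(X1),succ(zero),tup(Q,0,0)),tup(false,unit,X1),T),succ(V))) = succ(tup(succ(Q),tup(T,X1,X),succ(tup(Q,zero,X)))).
Decompose succ/1: tup(succ(succ(X1)),tup(tup(succ(X1),succ(zero),tup(Q,0,0)),tup(false,unit,X1),T),succ(V)) = tup(succ(Q),tup(T,X1,X),succ(tup(Q,zero,X))).
Decompose tup/3: succ(succ(X1)) = succ(Q),  tup(tup(succ(X1),succ(zero),tup(Q,0,0)),tup(false,unit,X1),T) = tup(T,X1,X),  succ(V) = succ(tup(Q,zero,X)).
Decompose succ/1: succ(X1) = Q.
Bind Q := succ(X1); substituting into the remaining equations gives: tup(tup(succ(X1),succ(zero),tup(succ(X1),0,0)),tup(false,unit,X1),T) = tup(T,X1,X),  succ(V) = succ(tup(succ(X1),zero,X)).
Decompose tup/3: tup(succ(X1),succ(zero),tup(succ(X1),0,0)) = T,  tup(false,unit,X1) = X1,  T = X.
Bind T := tup(succ(X1),succ(zero),tup(succ(X1),0,0)); substituting into the one remaining equation that mentions T gives: tup(succ(X1),succ(zero),tup(succ(X1),0,0)) = X.
Occurs check fails: X1 occurs in tup(false,unit,X1); the equation X1 = tup(false,unit,X1) has no finite solution.

NO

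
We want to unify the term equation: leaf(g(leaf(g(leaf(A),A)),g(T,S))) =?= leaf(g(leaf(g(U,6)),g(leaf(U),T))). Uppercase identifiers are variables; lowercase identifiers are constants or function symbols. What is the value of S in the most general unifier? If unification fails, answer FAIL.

Decompose leaf/1: g(leaf(g(leaf(A),A)),g(T,S)) =?= g(leaf(g(U,6)),g(leaf(U),T)).
Decompose g/2: leaf(g(leaf(A),A)) =?= leaf(g(U,6)),  g(T,S) =?= g(leaf(U),T).
Decompose leaf/1: g(leaf(A),A) =?= g(U,6).
Decompose g/2: leaf(A) =?= U,  A =?= 6.
Bind U := leaf(A); substituting into the one remaining equation that mentions U gives: g(T,S) =?= g(leaf(leaf(A)),T).
Bind A := 6; substituting into the remaining equation gives: g(T,S) =?= g(leaf(leaf(6)),T). Substituting into the earlier binding gives U := leaf(6).
Decompose g/2: T =?= leaf(leaf(6)),  S =?= T.
Bind T := leaf(leaf(6)); substituting into the remaining equation gives: S =?= leaf(leaf(6)).
Bind S := leaf(leaf(6)).
MGU = { U -> leaf(6), A -> 6, T -> leaf(leaf(6)), S -> leaf(leaf(6)) }, so S -> leaf(leaf(6)).

leaf(leaf(6))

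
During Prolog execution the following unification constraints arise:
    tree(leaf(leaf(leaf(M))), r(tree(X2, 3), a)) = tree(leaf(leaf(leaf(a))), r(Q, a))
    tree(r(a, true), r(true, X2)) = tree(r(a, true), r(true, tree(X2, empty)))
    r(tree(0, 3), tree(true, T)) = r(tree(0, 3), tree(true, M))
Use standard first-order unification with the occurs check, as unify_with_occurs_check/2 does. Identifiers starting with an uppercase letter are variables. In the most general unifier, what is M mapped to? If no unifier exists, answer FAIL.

FAIL

Decompose tree/2: leaf(leaf(leaf(M))) = leaf(leaf(leaf(a))),  r(tree(X2, 3), a) = r(Q, a).
Decompose leaf/1: leaf(leaf(M)) = leaf(leaf(a)).
Decompose leaf/1: leaf(M) = leaf(a).
Decompose leaf/1: M = a.
Bind M := a; substituting into the one remaining equation that mentions M gives: r(tree(0, 3), tree(true, T)) = r(tree(0, 3), tree(true, a)).
Decompose r/2: tree(X2, 3) = Q,  a = a.
Bind Q := tree(X2, 3); no other remaining equation mentions Q.
Delete trivial equation a = a.
Decompose tree/2: r(a, true) = r(a, true),  r(true, X2) = r(true, tree(X2, empty)).
Delete trivial equation r(a, true) = r(a, true).
Decompose r/2: true = true,  X2 = tree(X2, empty).
Delete trivial equation true = true.
Occurs check fails: X2 occurs in tree(X2, empty); the equation X2 = tree(X2, empty) has no finite solution.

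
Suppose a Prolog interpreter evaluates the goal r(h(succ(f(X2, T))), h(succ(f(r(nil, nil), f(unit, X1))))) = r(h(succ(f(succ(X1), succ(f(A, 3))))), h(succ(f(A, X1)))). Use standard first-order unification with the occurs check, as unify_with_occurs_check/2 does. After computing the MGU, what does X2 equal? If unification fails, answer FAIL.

Decompose r/2: h(succ(f(X2, T))) = h(succ(f(succ(X1), succ(f(A, 3))))),  h(succ(f(r(nil, nil), f(unit, X1)))) = h(succ(f(A, X1))).
Decompose h/1: succ(f(X2, T)) = succ(f(succ(X1), succ(f(A, 3)))).
Decompose succ/1: f(X2, T) = f(succ(X1), succ(f(A, 3))).
Decompose f/2: X2 = succ(X1),  T = succ(f(A, 3)).
Bind X2 := succ(X1); no other remaining equation mentions X2.
Bind T := succ(f(A, 3)); no other remaining equation mentions T.
Decompose h/1: succ(f(r(nil, nil), f(unit, X1))) = succ(f(A, X1)).
Decompose succ/1: f(r(nil, nil), f(unit, X1)) = f(A, X1).
Decompose f/2: r(nil, nil) = A,  f(unit, X1) = X1.
Bind A := r(nil, nil); no other remaining equation mentions A. Substituting into the earlier binding gives T := succ(f(r(nil, nil), 3)).
Occurs check fails: X1 occurs in f(unit, X1); the equation X1 = f(unit, X1) has no finite solution.

FAIL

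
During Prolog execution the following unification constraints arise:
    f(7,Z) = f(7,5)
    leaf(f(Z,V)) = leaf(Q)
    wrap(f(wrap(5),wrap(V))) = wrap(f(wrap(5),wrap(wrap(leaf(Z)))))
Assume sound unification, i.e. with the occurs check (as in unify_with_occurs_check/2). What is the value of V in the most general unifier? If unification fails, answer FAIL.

wrap(leaf(5))

Decompose f/2: 7 = 7,  Z = 5.
Delete trivial equation 7 = 7.
Bind Z := 5; substituting into the remaining equations gives: leaf(f(5,V)) = leaf(Q),  wrap(f(wrap(5),wrap(V))) = wrap(f(wrap(5),wrap(wrap(leaf(5))))).
Decompose leaf/1: f(5,V) = Q.
Bind Q := f(5,V); no other remaining equation mentions Q.
Decompose wrap/1: f(wrap(5),wrap(V)) = f(wrap(5),wrap(wrap(leaf(5)))).
Decompose f/2: wrap(5) = wrap(5),  wrap(V) = wrap(wrap(leaf(5))).
Delete trivial equation wrap(5) = wrap(5).
Decompose wrap/1: V = wrap(leaf(5)).
Bind V := wrap(leaf(5)). Substituting into the earlier binding gives Q := f(5,wrap(leaf(5))).
MGU = { Z ↦ 5, Q ↦ f(5,wrap(leaf(5))), V ↦ wrap(leaf(5)) }, so V ↦ wrap(leaf(5)).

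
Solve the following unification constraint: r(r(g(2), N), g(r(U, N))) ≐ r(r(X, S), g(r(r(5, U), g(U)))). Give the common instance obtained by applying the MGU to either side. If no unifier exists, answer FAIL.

Decompose r/2: r(g(2), N) ≐ r(X, S),  g(r(U, N)) ≐ g(r(r(5, U), g(U))).
Decompose r/2: g(2) ≐ X,  N ≐ S.
Bind X := g(2); no other remaining equation mentions X.
Bind N := S; substituting into the remaining equation gives: g(r(U, S)) ≐ g(r(r(5, U), g(U))).
Decompose g/1: r(U, S) ≐ r(r(5, U), g(U)).
Decompose r/2: U ≐ r(5, U),  S ≐ g(U).
Occurs check fails: U occurs in r(5, U); the equation U ≐ r(5, U) has no finite solution.

FAIL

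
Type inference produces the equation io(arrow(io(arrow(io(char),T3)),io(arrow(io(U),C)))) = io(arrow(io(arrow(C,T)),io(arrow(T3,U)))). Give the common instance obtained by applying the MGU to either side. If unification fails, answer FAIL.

Decompose io/1: arrow(io(arrow(io(char),T3)),io(arrow(io(U),C))) = arrow(io(arrow(C,T)),io(arrow(T3,U))).
Decompose arrow/2: io(arrow(io(char),T3)) = io(arrow(C,T)),  io(arrow(io(U),C)) = io(arrow(T3,U)).
Decompose io/1: arrow(io(char),T3) = arrow(C,T).
Decompose arrow/2: io(char) = C,  T3 = T.
Bind C := io(char); substituting into the one remaining equation that mentions C gives: io(arrow(io(U),io(char))) = io(arrow(T3,U)).
Bind T3 := T; substituting into the remaining equation gives: io(arrow(io(U),io(char))) = io(arrow(T,U)).
Decompose io/1: arrow(io(U),io(char)) = arrow(T,U).
Decompose arrow/2: io(U) = T,  io(char) = U.
Bind T := io(U); no other remaining equation mentions T. Substituting into the earlier binding gives T3 := io(U).
Bind U := io(char). Substituting into the earlier bindings gives T3 := io(io(char)), T := io(io(char)).
Applying the MGU to either side gives io(arrow(io(arrow(io(char),io(io(char)))),io(arrow(io(io(char)),io(char))))).

io(arrow(io(arrow(io(char),io(io(char)))),io(arrow(io(io(char)),io(char)))))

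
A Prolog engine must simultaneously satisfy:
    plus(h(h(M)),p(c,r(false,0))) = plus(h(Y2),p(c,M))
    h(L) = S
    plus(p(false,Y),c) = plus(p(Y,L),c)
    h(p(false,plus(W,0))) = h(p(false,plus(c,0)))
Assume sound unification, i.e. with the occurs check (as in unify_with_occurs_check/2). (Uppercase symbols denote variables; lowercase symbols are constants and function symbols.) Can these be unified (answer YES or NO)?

YES

Decompose plus/2: h(h(M)) = h(Y2),  p(c,r(false,0)) = p(c,M).
Decompose h/1: h(M) = Y2.
Bind Y2 := h(M); no other remaining equation mentions Y2.
Decompose p/2: c = c,  r(false,0) = M.
Delete trivial equation c = c.
Bind M := r(false,0); no other remaining equation mentions M. Substituting into the earlier binding gives Y2 := h(r(false,0)).
Bind S := h(L); no other remaining equation mentions S.
Decompose plus/2: p(false,Y) = p(Y,L),  c = c.
Decompose p/2: false = Y,  Y = L.
Bind Y := false; substituting into the one remaining equation that mentions Y gives: false = L.
Bind L := false; no other remaining equation mentions L. Substituting into the earlier binding gives S := h(false).
Delete trivial equation c = c.
Decompose h/1: p(false,plus(W,0)) = p(false,plus(c,0)).
Decompose p/2: false = false,  plus(W,0) = plus(c,0).
Delete trivial equation false = false.
Decompose plus/2: W = c,  0 = 0.
Bind W := c; no other remaining equation mentions W.
Delete trivial equation 0 = 0.
No equations remain and no clash or occurs-check failure arose, so a unifier exists.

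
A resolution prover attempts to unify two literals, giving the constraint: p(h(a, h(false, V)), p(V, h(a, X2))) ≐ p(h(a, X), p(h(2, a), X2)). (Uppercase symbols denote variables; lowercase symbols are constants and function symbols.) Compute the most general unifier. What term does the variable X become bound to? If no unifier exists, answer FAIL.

FAIL

Decompose p/2: h(a, h(false, V)) ≐ h(a, X),  p(V, h(a, X2)) ≐ p(h(2, a), X2).
Decompose h/2: a ≐ a,  h(false, V) ≐ X.
Delete trivial equation a ≐ a.
Bind X := h(false, V); no other remaining equation mentions X.
Decompose p/2: V ≐ h(2, a),  h(a, X2) ≐ X2.
Bind V := h(2, a); no other remaining equation mentions V. Substituting into the earlier binding gives X := h(false, h(2, a)).
Occurs check fails: X2 occurs in h(a, X2); the equation X2 ≐ h(a, X2) has no finite solution.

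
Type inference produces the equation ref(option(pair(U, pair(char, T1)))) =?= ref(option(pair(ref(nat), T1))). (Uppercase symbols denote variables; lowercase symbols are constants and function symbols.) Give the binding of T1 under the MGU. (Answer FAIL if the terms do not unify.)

Decompose ref/1: option(pair(U, pair(char, T1))) =?= option(pair(ref(nat), T1)).
Decompose option/1: pair(U, pair(char, T1)) =?= pair(ref(nat), T1).
Decompose pair/2: U =?= ref(nat),  pair(char, T1) =?= T1.
Bind U := ref(nat); no other remaining equation mentions U.
Occurs check fails: T1 occurs in pair(char, T1); the equation T1 =?= pair(char, T1) has no finite solution.

FAIL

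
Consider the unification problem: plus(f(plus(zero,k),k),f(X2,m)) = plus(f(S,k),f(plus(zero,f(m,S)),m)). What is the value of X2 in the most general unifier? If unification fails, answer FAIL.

Decompose plus/2: f(plus(zero,k),k) = f(S,k),  f(X2,m) = f(plus(zero,f(m,S)),m).
Decompose f/2: plus(zero,k) = S,  k = k.
Bind S := plus(zero,k); substituting into the one remaining equation that mentions S gives: f(X2,m) = f(plus(zero,f(m,plus(zero,k))),m).
Delete trivial equation k = k.
Decompose f/2: X2 = plus(zero,f(m,plus(zero,k))),  m = m.
Bind X2 := plus(zero,f(m,plus(zero,k))); no other remaining equation mentions X2.
Delete trivial equation m = m.
MGU = { S -> plus(zero,k), X2 -> plus(zero,f(m,plus(zero,k))) }, so X2 -> plus(zero,f(m,plus(zero,k))).

plus(zero,f(m,plus(zero,k)))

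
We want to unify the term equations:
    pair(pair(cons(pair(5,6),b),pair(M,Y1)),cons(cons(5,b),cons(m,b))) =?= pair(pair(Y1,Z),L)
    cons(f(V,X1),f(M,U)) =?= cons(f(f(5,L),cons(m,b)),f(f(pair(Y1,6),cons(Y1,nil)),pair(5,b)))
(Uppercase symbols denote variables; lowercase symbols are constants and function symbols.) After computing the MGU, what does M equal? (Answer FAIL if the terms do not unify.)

Decompose pair/2: pair(cons(pair(5,6),b),pair(M,Y1)) =?= pair(Y1,Z),  cons(cons(5,b),cons(m,b)) =?= L.
Decompose pair/2: cons(pair(5,6),b) =?= Y1,  pair(M,Y1) =?= Z.
Bind Y1 := cons(pair(5,6),b); substituting into the 2 remaining equations that mention Y1 gives: pair(M,cons(pair(5,6),b)) =?= Z,  cons(f(V,X1),f(M,U)) =?= cons(f(f(5,L),cons(m,b)),f(f(pair(cons(pair(5,6),b),6),cons(cons(pair(5,6),b),nil)),pair(5,b))).
Bind Z := pair(M,cons(pair(5,6),b)); no other remaining equation mentions Z.
Bind L := cons(cons(5,b),cons(m,b)); substituting into the remaining equation gives: cons(f(V,X1),f(M,U)) =?= cons(f(f(5,cons(cons(5,b),cons(m,b))),cons(m,b)),f(f(pair(cons(pair(5,6),b),6),cons(cons(pair(5,6),b),nil)),pair(5,b))).
Decompose cons/2: f(V,X1) =?= f(f(5,cons(cons(5,b),cons(m,b))),cons(m,b)),  f(M,U) =?= f(f(pair(cons(pair(5,6),b),6),cons(cons(pair(5,6),b),nil)),pair(5,b)).
Decompose f/2: V =?= f(5,cons(cons(5,b),cons(m,b))),  X1 =?= cons(m,b).
Bind V := f(5,cons(cons(5,b),cons(m,b))); no other remaining equation mentions V.
Bind X1 := cons(m,b); no other remaining equation mentions X1.
Decompose f/2: M =?= f(pair(cons(pair(5,6),b),6),cons(cons(pair(5,6),b),nil)),  U =?= pair(5,b).
Bind M := f(pair(cons(pair(5,6),b),6),cons(cons(pair(5,6),b),nil)); no other remaining equation mentions M. Substituting into the earlier binding gives Z := pair(f(pair(cons(pair(5,6),b),6),cons(cons(pair(5,6),b),nil)),cons(pair(5,6),b)).
Bind U := pair(5,b).
MGU = { Y1 := cons(pair(5,6),b), Z := pair(f(pair(cons(pair(5,6),b),6),cons(cons(pair(5,6),b),nil)),cons(pair(5,6),b)), L := cons(cons(5,b),cons(m,b)), V := f(5,cons(cons(5,b),cons(m,b))), X1 := cons(m,b), M := f(pair(cons(pair(5,6),b),6),cons(cons(pair(5,6),b),nil)), U := pair(5,b) }, so M := f(pair(cons(pair(5,6),b),6),cons(cons(pair(5,6),b),nil)).

f(pair(cons(pair(5,6),b),6),cons(cons(pair(5,6),b),nil))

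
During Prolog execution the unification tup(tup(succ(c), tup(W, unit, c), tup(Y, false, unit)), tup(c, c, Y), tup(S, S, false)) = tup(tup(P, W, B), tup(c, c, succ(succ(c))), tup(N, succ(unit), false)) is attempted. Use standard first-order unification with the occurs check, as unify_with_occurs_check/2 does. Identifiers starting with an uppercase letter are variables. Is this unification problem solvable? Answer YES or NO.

Decompose tup/3: tup(succ(c), tup(W, unit, c), tup(Y, false, unit)) = tup(P, W, B),  tup(c, c, Y) = tup(c, c, succ(succ(c))),  tup(S, S, false) = tup(N, succ(unit), false).
Decompose tup/3: succ(c) = P,  tup(W, unit, c) = W,  tup(Y, false, unit) = B.
Bind P := succ(c); no other remaining equation mentions P.
Occurs check fails: W occurs in tup(W, unit, c); the equation W = tup(W, unit, c) has no finite solution.

NO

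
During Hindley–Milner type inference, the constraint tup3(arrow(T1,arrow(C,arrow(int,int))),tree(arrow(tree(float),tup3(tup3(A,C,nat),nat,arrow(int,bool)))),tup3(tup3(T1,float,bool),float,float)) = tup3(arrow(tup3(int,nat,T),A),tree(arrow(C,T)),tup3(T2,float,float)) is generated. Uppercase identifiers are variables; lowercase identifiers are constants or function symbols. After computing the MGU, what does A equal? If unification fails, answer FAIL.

arrow(tree(float),arrow(int,int))

Decompose tup3/3: arrow(T1,arrow(C,arrow(int,int))) = arrow(tup3(int,nat,T),A),  tree(arrow(tree(float),tup3(tup3(A,C,nat),nat,arrow(int,bool)))) = tree(arrow(C,T)),  tup3(tup3(T1,float,bool),float,float) = tup3(T2,float,float).
Decompose arrow/2: T1 = tup3(int,nat,T),  arrow(C,arrow(int,int)) = A.
Bind T1 := tup3(int,nat,T); substituting into the one remaining equation that mentions T1 gives: tup3(tup3(tup3(int,nat,T),float,bool),float,float) = tup3(T2,float,float).
Bind A := arrow(C,arrow(int,int)); substituting into the one remaining equation that mentions A gives: tree(arrow(tree(float),tup3(tup3(arrow(C,arrow(int,int)),C,nat),nat,arrow(int,bool)))) = tree(arrow(C,T)).
Decompose tree/1: arrow(tree(float),tup3(tup3(arrow(C,arrow(int,int)),C,nat),nat,arrow(int,bool))) = arrow(C,T).
Decompose arrow/2: tree(float) = C,  tup3(tup3(arrow(C,arrow(int,int)),C,nat),nat,arrow(int,bool)) = T.
Bind C := tree(float); substituting into the one remaining equation that mentions C gives: tup3(tup3(arrow(tree(float),arrow(int,int)),tree(float),nat),nat,arrow(int,bool)) = T. Substituting into the earlier binding gives A := arrow(tree(float),arrow(int,int)).
Bind T := tup3(tup3(arrow(tree(float),arrow(int,int)),tree(float),nat),nat,arrow(int,bool)); substituting into the remaining equation gives: tup3(tup3(tup3(int,nat,tup3(tup3(arrow(tree(float),arrow(int,int)),tree(float),nat),nat,arrow(int,bool))),float,bool),float,float) = tup3(T2,float,float). Substituting into the earlier binding gives T1 := tup3(int,nat,tup3(tup3(arrow(tree(float),arrow(int,int)),tree(float),nat),nat,arrow(int,bool))).
Decompose tup3/3: tup3(tup3(int,nat,tup3(tup3(arrow(tree(float),arrow(int,int)),tree(float),nat),nat,arrow(int,bool))),float,bool) = T2,  float = float,  float = float.
Bind T2 := tup3(tup3(int,nat,tup3(tup3(arrow(tree(float),arrow(int,int)),tree(float),nat),nat,arrow(int,bool))),float,bool); no other remaining equation mentions T2.
Delete trivial equation float = float.
Delete trivial equation float = float.
MGU = { T1 ↦ tup3(int,nat,tup3(tup3(arrow(tree(float),arrow(int,int)),tree(float),nat),nat,arrow(int,bool))), A ↦ arrow(tree(float),arrow(int,int)), C ↦ tree(float), T ↦ tup3(tup3(arrow(tree(float),arrow(int,int)),tree(float),nat),nat,arrow(int,bool)), T2 ↦ tup3(tup3(int,nat,tup3(tup3(arrow(tree(float),arrow(int,int)),tree(float),nat),nat,arrow(int,bool))),float,bool) }, so A ↦ arrow(tree(float),arrow(int,int)).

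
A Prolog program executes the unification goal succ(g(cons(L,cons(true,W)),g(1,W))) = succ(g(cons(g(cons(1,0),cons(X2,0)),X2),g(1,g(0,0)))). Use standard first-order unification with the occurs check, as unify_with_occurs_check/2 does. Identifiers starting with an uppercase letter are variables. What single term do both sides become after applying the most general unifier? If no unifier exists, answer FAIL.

Decompose succ/1: g(cons(L,cons(true,W)),g(1,W)) = g(cons(g(cons(1,0),cons(X2,0)),X2),g(1,g(0,0))).
Decompose g/2: cons(L,cons(true,W)) = cons(g(cons(1,0),cons(X2,0)),X2),  g(1,W) = g(1,g(0,0)).
Decompose cons/2: L = g(cons(1,0),cons(X2,0)),  cons(true,W) = X2.
Bind L := g(cons(1,0),cons(X2,0)); no other remaining equation mentions L.
Bind X2 := cons(true,W); no other remaining equation mentions X2. Substituting into the earlier binding gives L := g(cons(1,0),cons(cons(true,W),0)).
Decompose g/2: 1 = 1,  W = g(0,0).
Delete trivial equation 1 = 1.
Bind W := g(0,0). Substituting into the earlier bindings gives L := g(cons(1,0),cons(cons(true,g(0,0)),0)), X2 := cons(true,g(0,0)).
Applying the MGU to either side gives succ(g(cons(g(cons(1,0),cons(cons(true,g(0,0)),0)),cons(true,g(0,0))),g(1,g(0,0)))).

succ(g(cons(g(cons(1,0),cons(cons(true,g(0,0)),0)),cons(true,g(0,0))),g(1,g(0,0))))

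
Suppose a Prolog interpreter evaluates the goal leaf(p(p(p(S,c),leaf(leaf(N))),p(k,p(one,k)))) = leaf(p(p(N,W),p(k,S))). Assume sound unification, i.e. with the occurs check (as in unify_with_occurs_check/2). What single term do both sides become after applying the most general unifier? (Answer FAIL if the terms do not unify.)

leaf(p(p(p(p(one,k),c),leaf(leaf(p(p(one,k),c)))),p(k,p(one,k))))

Decompose leaf/1: p(p(p(S,c),leaf(leaf(N))),p(k,p(one,k))) = p(p(N,W),p(k,S)).
Decompose p/2: p(p(S,c),leaf(leaf(N))) = p(N,W),  p(k,p(one,k)) = p(k,S).
Decompose p/2: p(S,c) = N,  leaf(leaf(N)) = W.
Bind N := p(S,c); substituting into the one remaining equation that mentions N gives: leaf(leaf(p(S,c))) = W.
Bind W := leaf(leaf(p(S,c))); no other remaining equation mentions W.
Decompose p/2: k = k,  p(one,k) = S.
Delete trivial equation k = k.
Bind S := p(one,k). Substituting into the earlier bindings gives N := p(p(one,k),c), W := leaf(leaf(p(p(one,k),c))).
Applying the MGU to either side gives leaf(p(p(p(p(one,k),c),leaf(leaf(p(p(one,k),c)))),p(k,p(one,k)))).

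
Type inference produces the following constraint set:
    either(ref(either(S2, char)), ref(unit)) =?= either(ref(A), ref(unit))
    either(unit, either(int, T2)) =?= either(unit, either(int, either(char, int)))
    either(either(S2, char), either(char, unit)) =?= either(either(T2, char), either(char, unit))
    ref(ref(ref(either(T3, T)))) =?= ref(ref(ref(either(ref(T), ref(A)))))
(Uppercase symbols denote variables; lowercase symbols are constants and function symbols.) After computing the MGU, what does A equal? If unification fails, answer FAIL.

Decompose either/2: ref(either(S2, char)) =?= ref(A),  ref(unit) =?= ref(unit).
Decompose ref/1: either(S2, char) =?= A.
Bind A := either(S2, char); substituting into the one remaining equation that mentions A gives: ref(ref(ref(either(T3, T)))) =?= ref(ref(ref(either(ref(T), ref(either(S2, char)))))).
Delete trivial equation ref(unit) =?= ref(unit).
Decompose either/2: unit =?= unit,  either(int, T2) =?= either(int, either(char, int)).
Delete trivial equation unit =?= unit.
Decompose either/2: int =?= int,  T2 =?= either(char, int).
Delete trivial equation int =?= int.
Bind T2 := either(char, int); substituting into the one remaining equation that mentions T2 gives: either(either(S2, char), either(char, unit)) =?= either(either(either(char, int), char), either(char, unit)).
Decompose either/2: either(S2, char) =?= either(either(char, int), char),  either(char, unit) =?= either(char, unit).
Decompose either/2: S2 =?= either(char, int),  char =?= char.
Bind S2 := either(char, int); substituting into the one remaining equation that mentions S2 gives: ref(ref(ref(either(T3, T)))) =?= ref(ref(ref(either(ref(T), ref(either(either(char, int), char)))))). Substituting into the earlier binding gives A := either(either(char, int), char).
Delete trivial equation char =?= char.
Delete trivial equation either(char, unit) =?= either(char, unit).
Decompose ref/1: ref(ref(either(T3, T))) =?= ref(ref(either(ref(T), ref(either(either(char, int), char))))).
Decompose ref/1: ref(either(T3, T)) =?= ref(either(ref(T), ref(either(either(char, int), char)))).
Decompose ref/1: either(T3, T) =?= either(ref(T), ref(either(either(char, int), char))).
Decompose either/2: T3 =?= ref(T),  T =?= ref(either(either(char, int), char)).
Bind T3 := ref(T); no other remaining equation mentions T3.
Bind T := ref(either(either(char, int), char)). Substituting into the earlier binding gives T3 := ref(ref(either(either(char, int), char))).
MGU = { A ↦ either(either(char, int), char), T2 ↦ either(char, int), S2 ↦ either(char, int), T3 ↦ ref(ref(either(either(char, int), char))), T ↦ ref(either(either(char, int), char)) }, so A ↦ either(either(char, int), char).

either(either(char, int), char)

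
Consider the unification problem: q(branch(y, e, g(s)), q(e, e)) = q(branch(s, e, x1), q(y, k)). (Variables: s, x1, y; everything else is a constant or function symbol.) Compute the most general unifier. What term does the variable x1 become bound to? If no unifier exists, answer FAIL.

FAIL

Decompose q/2: branch(y, e, g(s)) = branch(s, e, x1),  q(e, e) = q(y, k).
Decompose branch/3: y = s,  e = e,  g(s) = x1.
Bind y := s; substituting into the one remaining equation that mentions y gives: q(e, e) = q(s, k).
Delete trivial equation e = e.
Bind x1 := g(s); no other remaining equation mentions x1.
Decompose q/2: e = s,  e = k.
Bind s := e; no other remaining equation mentions s. Substituting into the earlier bindings gives y := e, x1 := g(e).
Clash: constants e and k differ; no unifier exists.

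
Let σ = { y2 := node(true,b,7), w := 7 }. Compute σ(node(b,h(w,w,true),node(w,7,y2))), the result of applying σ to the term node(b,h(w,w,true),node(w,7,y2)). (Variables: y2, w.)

node(b,h(7,7,true),node(7,7,node(true,b,7)))

Replace each occurrence of y2 with node(true,b,7).
Replace each occurrence of w with 7.
Result: node(b,h(7,7,true),node(7,7,node(true,b,7))).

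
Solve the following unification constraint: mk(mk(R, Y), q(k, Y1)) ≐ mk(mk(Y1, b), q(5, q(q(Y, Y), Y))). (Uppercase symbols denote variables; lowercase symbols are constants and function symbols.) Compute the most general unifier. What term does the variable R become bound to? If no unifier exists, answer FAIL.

Decompose mk/2: mk(R, Y) ≐ mk(Y1, b),  q(k, Y1) ≐ q(5, q(q(Y, Y), Y)).
Decompose mk/2: R ≐ Y1,  Y ≐ b.
Bind R := Y1; no other remaining equation mentions R.
Bind Y := b; substituting into the remaining equation gives: q(k, Y1) ≐ q(5, q(q(b, b), b)).
Decompose q/2: k ≐ 5,  Y1 ≐ q(q(b, b), b).
Clash: constants k and 5 differ; no unifier exists.

FAIL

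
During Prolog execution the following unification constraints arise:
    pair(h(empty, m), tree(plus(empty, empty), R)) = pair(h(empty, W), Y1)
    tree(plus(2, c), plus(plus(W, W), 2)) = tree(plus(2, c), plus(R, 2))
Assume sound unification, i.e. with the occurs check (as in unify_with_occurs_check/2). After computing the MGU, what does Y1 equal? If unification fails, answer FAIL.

tree(plus(empty, empty), plus(m, m))

Decompose pair/2: h(empty, m) = h(empty, W),  tree(plus(empty, empty), R) = Y1.
Decompose h/2: empty = empty,  m = W.
Delete trivial equation empty = empty.
Bind W := m; substituting into the one remaining equation that mentions W gives: tree(plus(2, c), plus(plus(m, m), 2)) = tree(plus(2, c), plus(R, 2)).
Bind Y1 := tree(plus(empty, empty), R); no other remaining equation mentions Y1.
Decompose tree/2: plus(2, c) = plus(2, c),  plus(plus(m, m), 2) = plus(R, 2).
Delete trivial equation plus(2, c) = plus(2, c).
Decompose plus/2: plus(m, m) = R,  2 = 2.
Bind R := plus(m, m); no other remaining equation mentions R. Substituting into the earlier binding gives Y1 := tree(plus(empty, empty), plus(m, m)).
Delete trivial equation 2 = 2.
MGU = { W ↦ m, Y1 ↦ tree(plus(empty, empty), plus(m, m)), R ↦ plus(m, m) }, so Y1 ↦ tree(plus(empty, empty), plus(m, m)).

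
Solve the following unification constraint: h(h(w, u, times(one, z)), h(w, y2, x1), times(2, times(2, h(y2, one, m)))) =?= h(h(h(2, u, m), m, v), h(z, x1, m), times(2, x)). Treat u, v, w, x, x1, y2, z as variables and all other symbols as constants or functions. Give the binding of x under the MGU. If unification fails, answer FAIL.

Decompose h/3: h(w, u, times(one, z)) =?= h(h(2, u, m), m, v),  h(w, y2, x1) =?= h(z, x1, m),  times(2, times(2, h(y2, one, m))) =?= times(2, x).
Decompose h/3: w =?= h(2, u, m),  u =?= m,  times(one, z) =?= v.
Bind w := h(2, u, m); substituting into the one remaining equation that mentions w gives: h(h(2, u, m), y2, x1) =?= h(z, x1, m).
Bind u := m; substituting into the one remaining equation that mentions u gives: h(h(2, m, m), y2, x1) =?= h(z, x1, m). Substituting into the earlier binding gives w := h(2, m, m).
Bind v := times(one, z); no other remaining equation mentions v.
Decompose h/3: h(2, m, m) =?= z,  y2 =?= x1,  x1 =?= m.
Bind z := h(2, m, m); no other remaining equation mentions z. Substituting into the earlier binding gives v := times(one, h(2, m, m)).
Bind y2 := x1; substituting into the one remaining equation that mentions y2 gives: times(2, times(2, h(x1, one, m))) =?= times(2, x).
Bind x1 := m; substituting into the remaining equation gives: times(2, times(2, h(m, one, m))) =?= times(2, x). Substituting into the earlier binding gives y2 := m.
Decompose times/2: 2 =?= 2,  times(2, h(m, one, m)) =?= x.
Delete trivial equation 2 =?= 2.
Bind x := times(2, h(m, one, m)).
MGU = { w := h(2, m, m), u := m, v := times(one, h(2, m, m)), z := h(2, m, m), y2 := m, x1 := m, x := times(2, h(m, one, m)) }, so x := times(2, h(m, one, m)).

times(2, h(m, one, m))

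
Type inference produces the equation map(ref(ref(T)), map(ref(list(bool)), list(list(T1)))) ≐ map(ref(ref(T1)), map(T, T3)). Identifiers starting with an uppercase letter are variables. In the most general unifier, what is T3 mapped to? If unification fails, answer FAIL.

list(list(ref(list(bool))))

Decompose map/2: ref(ref(T)) ≐ ref(ref(T1)),  map(ref(list(bool)), list(list(T1))) ≐ map(T, T3).
Decompose ref/1: ref(T) ≐ ref(T1).
Decompose ref/1: T ≐ T1.
Bind T := T1; substituting into the remaining equation gives: map(ref(list(bool)), list(list(T1))) ≐ map(T1, T3).
Decompose map/2: ref(list(bool)) ≐ T1,  list(list(T1)) ≐ T3.
Bind T1 := ref(list(bool)); substituting into the remaining equation gives: list(list(ref(list(bool)))) ≐ T3. Substituting into the earlier binding gives T := ref(list(bool)).
Bind T3 := list(list(ref(list(bool)))).
MGU = { T := ref(list(bool)), T1 := ref(list(bool)), T3 := list(list(ref(list(bool)))) }, so T3 := list(list(ref(list(bool)))).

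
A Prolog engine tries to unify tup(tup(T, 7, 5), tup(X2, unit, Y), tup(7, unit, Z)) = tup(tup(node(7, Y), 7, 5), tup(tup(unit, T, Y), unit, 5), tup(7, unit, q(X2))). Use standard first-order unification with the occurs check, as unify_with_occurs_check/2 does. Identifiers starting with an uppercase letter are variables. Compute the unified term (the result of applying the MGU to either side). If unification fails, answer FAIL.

tup(tup(node(7, 5), 7, 5), tup(tup(unit, node(7, 5), 5), unit, 5), tup(7, unit, q(tup(unit, node(7, 5), 5))))

Decompose tup/3: tup(T, 7, 5) = tup(node(7, Y), 7, 5),  tup(X2, unit, Y) = tup(tup(unit, T, Y), unit, 5),  tup(7, unit, Z) = tup(7, unit, q(X2)).
Decompose tup/3: T = node(7, Y),  7 = 7,  5 = 5.
Bind T := node(7, Y); substituting into the one remaining equation that mentions T gives: tup(X2, unit, Y) = tup(tup(unit, node(7, Y), Y), unit, 5).
Delete trivial equation 7 = 7.
Delete trivial equation 5 = 5.
Decompose tup/3: X2 = tup(unit, node(7, Y), Y),  unit = unit,  Y = 5.
Bind X2 := tup(unit, node(7, Y), Y); substituting into the one remaining equation that mentions X2 gives: tup(7, unit, Z) = tup(7, unit, q(tup(unit, node(7, Y), Y))).
Delete trivial equation unit = unit.
Bind Y := 5; substituting into the remaining equation gives: tup(7, unit, Z) = tup(7, unit, q(tup(unit, node(7, 5), 5))). Substituting into the earlier bindings gives T := node(7, 5), X2 := tup(unit, node(7, 5), 5).
Decompose tup/3: 7 = 7,  unit = unit,  Z = q(tup(unit, node(7, 5), 5)).
Delete trivial equation 7 = 7.
Delete trivial equation unit = unit.
Bind Z := q(tup(unit, node(7, 5), 5)).
Applying the MGU to either side gives tup(tup(node(7, 5), 7, 5), tup(tup(unit, node(7, 5), 5), unit, 5), tup(7, unit, q(tup(unit, node(7, 5), 5)))).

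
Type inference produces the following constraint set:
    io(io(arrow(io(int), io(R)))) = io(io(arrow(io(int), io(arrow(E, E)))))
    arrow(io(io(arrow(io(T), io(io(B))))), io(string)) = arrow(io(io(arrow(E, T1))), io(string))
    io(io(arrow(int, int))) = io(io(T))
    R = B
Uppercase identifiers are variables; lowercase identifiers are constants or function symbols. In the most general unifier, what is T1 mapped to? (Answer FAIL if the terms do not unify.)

io(io(arrow(io(arrow(int, int)), io(arrow(int, int)))))

Decompose io/1: io(arrow(io(int), io(R))) = io(arrow(io(int), io(arrow(E, E)))).
Decompose io/1: arrow(io(int), io(R)) = arrow(io(int), io(arrow(E, E))).
Decompose arrow/2: io(int) = io(int),  io(R) = io(arrow(E, E)).
Delete trivial equation io(int) = io(int).
Decompose io/1: R = arrow(E, E).
Bind R := arrow(E, E); substituting into the one remaining equation that mentions R gives: arrow(E, E) = B.
Decompose arrow/2: io(io(arrow(io(T), io(io(B))))) = io(io(arrow(E, T1))),  io(string) = io(string).
Decompose io/1: io(arrow(io(T), io(io(B)))) = io(arrow(E, T1)).
Decompose io/1: arrow(io(T), io(io(B))) = arrow(E, T1).
Decompose arrow/2: io(T) = E,  io(io(B)) = T1.
Bind E := io(T); substituting into the one remaining equation that mentions E gives: arrow(io(T), io(T)) = B. Substituting into the earlier binding gives R := arrow(io(T), io(T)).
Bind T1 := io(io(B)); no other remaining equation mentions T1.
Delete trivial equation io(string) = io(string).
Decompose io/1: io(arrow(int, int)) = io(T).
Decompose io/1: arrow(int, int) = T.
Bind T := arrow(int, int); substituting into the remaining equation gives: arrow(io(arrow(int, int)), io(arrow(int, int))) = B. Substituting into the earlier bindings gives R := arrow(io(arrow(int, int)), io(arrow(int, int))), E := io(arrow(int, int)).
Bind B := arrow(io(arrow(int, int)), io(arrow(int, int))). Substituting into the earlier binding gives T1 := io(io(arrow(io(arrow(int, int)), io(arrow(int, int))))).
MGU = { R -> arrow(io(arrow(int, int)), io(arrow(int, int))), E -> io(arrow(int, int)), T1 -> io(io(arrow(io(arrow(int, int)), io(arrow(int, int))))), T -> arrow(int, int), B -> arrow(io(arrow(int, int)), io(arrow(int, int))) }, so T1 -> io(io(arrow(io(arrow(int, int)), io(arrow(int, int))))).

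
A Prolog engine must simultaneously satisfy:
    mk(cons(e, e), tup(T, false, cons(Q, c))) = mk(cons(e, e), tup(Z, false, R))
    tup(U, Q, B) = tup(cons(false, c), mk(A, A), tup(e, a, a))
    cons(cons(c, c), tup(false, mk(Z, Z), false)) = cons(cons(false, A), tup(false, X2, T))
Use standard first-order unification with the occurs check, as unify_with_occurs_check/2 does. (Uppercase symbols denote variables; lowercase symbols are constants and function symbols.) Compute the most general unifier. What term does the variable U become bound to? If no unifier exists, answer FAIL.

Decompose mk/2: cons(e, e) = cons(e, e),  tup(T, false, cons(Q, c)) = tup(Z, false, R).
Delete trivial equation cons(e, e) = cons(e, e).
Decompose tup/3: T = Z,  false = false,  cons(Q, c) = R.
Bind T := Z; substituting into the one remaining equation that mentions T gives: cons(cons(c, c), tup(false, mk(Z, Z), false)) = cons(cons(false, A), tup(false, X2, Z)).
Delete trivial equation false = false.
Bind R := cons(Q, c); no other remaining equation mentions R.
Decompose tup/3: U = cons(false, c),  Q = mk(A, A),  B = tup(e, a, a).
Bind U := cons(false, c); no other remaining equation mentions U.
Bind Q := mk(A, A); no other remaining equation mentions Q. Substituting into the earlier binding gives R := cons(mk(A, A), c).
Bind B := tup(e, a, a); no other remaining equation mentions B.
Decompose cons/2: cons(c, c) = cons(false, A),  tup(false, mk(Z, Z), false) = tup(false, X2, Z).
Decompose cons/2: c = false,  c = A.
Clash: constants c and false differ; no unifier exists.

FAIL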